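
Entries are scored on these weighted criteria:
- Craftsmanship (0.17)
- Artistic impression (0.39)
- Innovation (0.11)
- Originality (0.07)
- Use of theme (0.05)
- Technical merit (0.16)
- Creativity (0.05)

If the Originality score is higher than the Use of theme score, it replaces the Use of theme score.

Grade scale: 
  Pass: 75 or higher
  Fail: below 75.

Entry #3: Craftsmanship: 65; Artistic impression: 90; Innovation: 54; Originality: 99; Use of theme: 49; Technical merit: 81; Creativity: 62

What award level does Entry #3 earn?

Originality (99) > Use of theme (49), so Use of theme counts as 99.
Weighted total:
  Craftsmanship 65 × 0.17 = 11.05
  Artistic impression 90 × 0.39 = 35.1
  Innovation 54 × 0.11 = 5.94
  Originality 99 × 0.07 = 6.93
  Use of theme 99 × 0.05 = 4.95
  Technical merit 81 × 0.16 = 12.96
  Creativity 62 × 0.05 = 3.1
Sum = 80.03
80.03 ≥ 75 → Pass

Pass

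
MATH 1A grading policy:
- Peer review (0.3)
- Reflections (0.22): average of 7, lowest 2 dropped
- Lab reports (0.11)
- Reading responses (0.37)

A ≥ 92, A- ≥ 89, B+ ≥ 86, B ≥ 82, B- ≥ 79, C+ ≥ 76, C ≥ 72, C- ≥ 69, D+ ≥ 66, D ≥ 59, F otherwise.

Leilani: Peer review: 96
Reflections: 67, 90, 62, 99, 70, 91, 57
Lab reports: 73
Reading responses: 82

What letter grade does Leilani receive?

Reflections: drop 57, 62 → average of remaining 5 = 417/5 = 83.4
Weighted total:
  Peer review 96 × 0.3 = 28.8
  Reflections 83.4 × 0.22 = 18.348
  Lab reports 73 × 0.11 = 8.03
  Reading responses 82 × 0.37 = 30.34
Sum = 85.518
85.518 is ≥ 82 and < 86 → B

B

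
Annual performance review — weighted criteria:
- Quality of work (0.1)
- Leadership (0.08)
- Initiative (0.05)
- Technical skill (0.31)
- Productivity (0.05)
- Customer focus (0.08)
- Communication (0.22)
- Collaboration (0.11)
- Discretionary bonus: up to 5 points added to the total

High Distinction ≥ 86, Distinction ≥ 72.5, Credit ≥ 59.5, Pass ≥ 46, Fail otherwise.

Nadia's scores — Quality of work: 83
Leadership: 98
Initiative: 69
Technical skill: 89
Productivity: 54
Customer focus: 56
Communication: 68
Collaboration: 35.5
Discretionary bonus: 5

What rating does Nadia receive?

Distinction

Weighted total:
  Quality of work 83 × 0.1 = 8.3
  Leadership 98 × 0.08 = 7.84
  Initiative 69 × 0.05 = 3.45
  Technical skill 89 × 0.31 = 27.59
  Productivity 54 × 0.05 = 2.7
  Customer focus 56 × 0.08 = 4.48
  Communication 68 × 0.22 = 14.96
  Collaboration 35.5 × 0.11 = 3.905
Sum = 73.225
Discretionary bonus: 73.225 + 5 = 78.225
78.225 is ≥ 72.5 and < 86 → Distinction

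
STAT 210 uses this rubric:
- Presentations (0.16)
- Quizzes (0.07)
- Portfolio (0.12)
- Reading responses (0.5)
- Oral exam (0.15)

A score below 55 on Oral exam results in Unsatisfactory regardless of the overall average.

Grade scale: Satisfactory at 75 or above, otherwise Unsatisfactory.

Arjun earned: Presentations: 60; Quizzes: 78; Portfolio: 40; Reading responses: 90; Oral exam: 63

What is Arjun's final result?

Oral exam score 63 ≥ 55: minimum met.
Weighted total:
  Presentations 60 × 0.16 = 9.6
  Quizzes 78 × 0.07 = 5.46
  Portfolio 40 × 0.12 = 4.8
  Reading responses 90 × 0.5 = 45
  Oral exam 63 × 0.15 = 9.45
Sum = 74.31
74.31 < 75 → Unsatisfactory

Unsatisfactory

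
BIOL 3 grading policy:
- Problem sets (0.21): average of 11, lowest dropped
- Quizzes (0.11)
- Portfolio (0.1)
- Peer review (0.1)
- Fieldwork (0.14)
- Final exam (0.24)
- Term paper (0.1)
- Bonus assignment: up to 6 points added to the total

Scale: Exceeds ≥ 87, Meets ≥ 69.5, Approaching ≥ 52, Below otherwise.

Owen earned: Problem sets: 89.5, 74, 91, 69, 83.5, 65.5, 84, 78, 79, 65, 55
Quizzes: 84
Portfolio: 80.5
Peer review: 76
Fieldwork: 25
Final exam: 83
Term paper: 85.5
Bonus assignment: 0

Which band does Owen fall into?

Meets

Problem sets: drop 55 → average of remaining 10 = 778.5/10 = 77.85
Weighted total:
  Problem sets 77.85 × 0.21 = 16.3485
  Quizzes 84 × 0.11 = 9.24
  Portfolio 80.5 × 0.1 = 8.05
  Peer review 76 × 0.1 = 7.6
  Fieldwork 25 × 0.14 = 3.5
  Final exam 83 × 0.24 = 19.92
  Term paper 85.5 × 0.1 = 8.55
Sum = 73.2085
Bonus assignment: 73.2085 + 0 = 73.2085
73.2085 is ≥ 69.5 and < 87 → Meets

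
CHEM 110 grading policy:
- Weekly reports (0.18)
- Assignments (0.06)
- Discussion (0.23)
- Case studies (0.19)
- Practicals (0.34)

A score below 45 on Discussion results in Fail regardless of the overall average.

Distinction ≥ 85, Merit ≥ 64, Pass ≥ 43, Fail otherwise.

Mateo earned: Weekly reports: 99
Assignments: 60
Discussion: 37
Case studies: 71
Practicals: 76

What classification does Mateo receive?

Discussion score 37 < 45: minimum not met.
Weighted total:
  Weekly reports 99 × 0.18 = 17.82
  Assignments 60 × 0.06 = 3.6
  Discussion 37 × 0.23 = 8.51
  Case studies 71 × 0.19 = 13.49
  Practicals 76 × 0.34 = 25.84
Sum = 69.26
Because the Discussion minimum was not met, the result is Fail.

Fail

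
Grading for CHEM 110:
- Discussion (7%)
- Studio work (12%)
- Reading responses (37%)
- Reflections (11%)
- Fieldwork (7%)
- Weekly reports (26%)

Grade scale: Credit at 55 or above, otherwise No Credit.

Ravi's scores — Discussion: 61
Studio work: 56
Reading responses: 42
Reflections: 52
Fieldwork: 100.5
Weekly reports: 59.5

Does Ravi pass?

No Credit

Weighted total:
  Discussion 61 × 0.07 = 4.27
  Studio work 56 × 0.12 = 6.72
  Reading responses 42 × 0.37 = 15.54
  Reflections 52 × 0.11 = 5.72
  Fieldwork 100.5 × 0.07 = 7.035
  Weekly reports 59.5 × 0.26 = 15.47
Sum = 54.755
54.755 < 55 → No Credit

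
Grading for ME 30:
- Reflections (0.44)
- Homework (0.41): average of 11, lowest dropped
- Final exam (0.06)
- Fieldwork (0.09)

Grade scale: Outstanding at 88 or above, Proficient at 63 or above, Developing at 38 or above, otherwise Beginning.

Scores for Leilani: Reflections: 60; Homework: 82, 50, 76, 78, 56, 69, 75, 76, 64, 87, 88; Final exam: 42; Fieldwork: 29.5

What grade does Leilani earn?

Homework: drop 50 → average of remaining 10 = 751/10 = 75.1
Weighted total:
  Reflections 60 × 0.44 = 26.4
  Homework 75.1 × 0.41 = 30.791
  Final exam 42 × 0.06 = 2.52
  Fieldwork 29.5 × 0.09 = 2.655
Sum = 62.366
62.366 is ≥ 38 and < 63 → Developing

Developing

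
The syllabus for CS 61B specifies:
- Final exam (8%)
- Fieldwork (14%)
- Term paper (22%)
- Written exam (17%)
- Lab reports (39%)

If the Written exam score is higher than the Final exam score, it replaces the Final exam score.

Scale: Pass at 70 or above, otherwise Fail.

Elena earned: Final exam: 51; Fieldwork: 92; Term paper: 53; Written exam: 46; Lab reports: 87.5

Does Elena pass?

Pass

Written exam (46) ≤ Final exam (51), so Final exam stays at 51.
Weighted total:
  Final exam 51 × 0.08 = 4.08
  Fieldwork 92 × 0.14 = 12.88
  Term paper 53 × 0.22 = 11.66
  Written exam 46 × 0.17 = 7.82
  Lab reports 87.5 × 0.39 = 34.125
Sum = 70.565
70.565 ≥ 70 → Pass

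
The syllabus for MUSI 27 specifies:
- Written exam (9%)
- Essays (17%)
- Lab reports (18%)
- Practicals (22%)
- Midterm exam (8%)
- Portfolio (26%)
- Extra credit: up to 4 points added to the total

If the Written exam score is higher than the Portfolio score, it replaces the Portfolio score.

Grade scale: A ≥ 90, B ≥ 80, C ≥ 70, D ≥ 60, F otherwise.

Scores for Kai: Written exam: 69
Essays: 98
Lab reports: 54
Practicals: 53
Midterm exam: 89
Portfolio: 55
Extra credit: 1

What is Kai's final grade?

C

Written exam (69) > Portfolio (55), so Portfolio counts as 69.
Weighted total:
  Written exam 69 × 0.09 = 6.21
  Essays 98 × 0.17 = 16.66
  Lab reports 54 × 0.18 = 9.72
  Practicals 53 × 0.22 = 11.66
  Midterm exam 89 × 0.08 = 7.12
  Portfolio 69 × 0.26 = 17.94
Sum = 69.31
Extra credit: 69.31 + 1 = 70.31
70.31 is ≥ 70 and < 80 → C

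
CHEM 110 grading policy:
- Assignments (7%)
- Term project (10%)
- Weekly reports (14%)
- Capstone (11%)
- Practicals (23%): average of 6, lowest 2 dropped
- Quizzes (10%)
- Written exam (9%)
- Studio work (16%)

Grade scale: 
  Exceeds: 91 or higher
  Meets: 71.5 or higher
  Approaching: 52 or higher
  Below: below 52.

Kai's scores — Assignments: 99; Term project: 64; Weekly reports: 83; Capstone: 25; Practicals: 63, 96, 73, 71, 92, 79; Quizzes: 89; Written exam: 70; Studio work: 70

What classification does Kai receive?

Practicals: drop 63, 71 → average of remaining 4 = 340/4 = 85
Weighted total:
  Assignments 99 × 0.07 = 6.93
  Term project 64 × 0.1 = 6.4
  Weekly reports 83 × 0.14 = 11.62
  Capstone 25 × 0.11 = 2.75
  Practicals 85 × 0.23 = 19.55
  Quizzes 89 × 0.1 = 8.9
  Written exam 70 × 0.09 = 6.3
  Studio work 70 × 0.16 = 11.2
Sum = 73.65
73.65 is ≥ 71.5 and < 91 → Meets

Meets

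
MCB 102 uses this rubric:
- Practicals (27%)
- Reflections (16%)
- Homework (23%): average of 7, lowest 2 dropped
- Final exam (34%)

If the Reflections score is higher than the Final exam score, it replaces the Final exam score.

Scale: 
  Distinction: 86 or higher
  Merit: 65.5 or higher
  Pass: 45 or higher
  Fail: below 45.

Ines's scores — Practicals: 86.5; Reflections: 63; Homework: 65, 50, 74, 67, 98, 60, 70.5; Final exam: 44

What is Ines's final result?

Merit

Homework: drop 50, 60 → average of remaining 5 = 374.5/5 = 74.9
Reflections (63) > Final exam (44), so Final exam counts as 63.
Weighted total:
  Practicals 86.5 × 0.27 = 23.355
  Reflections 63 × 0.16 = 10.08
  Homework 74.9 × 0.23 = 17.227
  Final exam 63 × 0.34 = 21.42
Sum = 72.082
72.082 is ≥ 65.5 and < 86 → Merit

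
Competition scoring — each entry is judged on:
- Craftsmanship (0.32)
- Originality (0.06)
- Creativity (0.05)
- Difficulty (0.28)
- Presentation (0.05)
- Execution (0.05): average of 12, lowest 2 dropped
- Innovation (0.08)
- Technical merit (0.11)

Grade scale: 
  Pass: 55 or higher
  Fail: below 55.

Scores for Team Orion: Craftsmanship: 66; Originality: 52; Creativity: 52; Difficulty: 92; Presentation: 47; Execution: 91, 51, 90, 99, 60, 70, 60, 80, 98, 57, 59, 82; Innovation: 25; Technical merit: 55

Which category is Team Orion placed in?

Pass

Execution: drop 51, 57 → average of remaining 10 = 789/10 = 78.9
Weighted total:
  Craftsmanship 66 × 0.32 = 21.12
  Originality 52 × 0.06 = 3.12
  Creativity 52 × 0.05 = 2.6
  Difficulty 92 × 0.28 = 25.76
  Presentation 47 × 0.05 = 2.35
  Execution 78.9 × 0.05 = 3.945
  Innovation 25 × 0.08 = 2
  Technical merit 55 × 0.11 = 6.05
Sum = 66.945
66.945 ≥ 55 → Pass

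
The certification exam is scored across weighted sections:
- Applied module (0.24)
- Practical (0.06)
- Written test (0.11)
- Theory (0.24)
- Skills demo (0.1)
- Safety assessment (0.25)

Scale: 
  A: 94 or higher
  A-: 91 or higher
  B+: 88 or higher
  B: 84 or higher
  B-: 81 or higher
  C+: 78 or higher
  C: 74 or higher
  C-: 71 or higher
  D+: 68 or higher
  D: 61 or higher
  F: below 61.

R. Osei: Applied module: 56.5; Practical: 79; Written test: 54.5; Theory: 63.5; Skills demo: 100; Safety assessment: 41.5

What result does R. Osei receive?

F

Weighted total:
  Applied module 56.5 × 0.24 = 13.56
  Practical 79 × 0.06 = 4.74
  Written test 54.5 × 0.11 = 5.995
  Theory 63.5 × 0.24 = 15.24
  Skills demo 100 × 0.1 = 10
  Safety assessment 41.5 × 0.25 = 10.375
Sum = 59.91
59.91 < 61 → F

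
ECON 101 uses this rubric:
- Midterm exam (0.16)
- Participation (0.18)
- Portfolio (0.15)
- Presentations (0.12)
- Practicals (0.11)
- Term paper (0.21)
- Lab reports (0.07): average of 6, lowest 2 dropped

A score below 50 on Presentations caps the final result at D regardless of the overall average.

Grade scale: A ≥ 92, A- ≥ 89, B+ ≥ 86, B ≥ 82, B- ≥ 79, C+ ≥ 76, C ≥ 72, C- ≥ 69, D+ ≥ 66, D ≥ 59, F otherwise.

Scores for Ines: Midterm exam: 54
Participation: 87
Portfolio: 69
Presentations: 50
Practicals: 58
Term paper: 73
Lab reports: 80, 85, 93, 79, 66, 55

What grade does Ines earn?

Lab reports: drop 55, 66 → average of remaining 4 = 337/4 = 84.25
Presentations score 50 ≥ 50: minimum met.
Weighted total:
  Midterm exam 54 × 0.16 = 8.64
  Participation 87 × 0.18 = 15.66
  Portfolio 69 × 0.15 = 10.35
  Presentations 50 × 0.12 = 6
  Practicals 58 × 0.11 = 6.38
  Term paper 73 × 0.21 = 15.33
  Lab reports 84.25 × 0.07 = 5.8975
Sum = 68.2575
68.2575 is ≥ 66 and < 69 → D+

D+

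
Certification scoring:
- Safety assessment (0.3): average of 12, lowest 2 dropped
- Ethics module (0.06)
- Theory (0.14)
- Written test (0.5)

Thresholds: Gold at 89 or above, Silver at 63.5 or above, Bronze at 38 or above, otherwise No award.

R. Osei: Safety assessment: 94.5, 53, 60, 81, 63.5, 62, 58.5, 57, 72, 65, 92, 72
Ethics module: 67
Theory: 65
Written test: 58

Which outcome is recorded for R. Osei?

Silver

Safety assessment: drop 53, 57 → average of remaining 10 = 720.5/10 = 72.05
Weighted total:
  Safety assessment 72.05 × 0.3 = 21.615
  Ethics module 67 × 0.06 = 4.02
  Theory 65 × 0.14 = 9.1
  Written test 58 × 0.5 = 29
Sum = 63.735
63.735 is ≥ 63.5 and < 89 → Silver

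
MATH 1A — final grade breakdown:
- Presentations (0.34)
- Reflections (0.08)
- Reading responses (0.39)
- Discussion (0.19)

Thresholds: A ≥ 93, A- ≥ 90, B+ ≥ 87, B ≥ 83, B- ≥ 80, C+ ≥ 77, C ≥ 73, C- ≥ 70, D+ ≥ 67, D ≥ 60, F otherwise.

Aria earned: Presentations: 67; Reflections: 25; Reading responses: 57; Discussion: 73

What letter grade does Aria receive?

Weighted total:
  Presentations 67 × 0.34 = 22.78
  Reflections 25 × 0.08 = 2
  Reading responses 57 × 0.39 = 22.23
  Discussion 73 × 0.19 = 13.87
Sum = 60.88
60.88 is ≥ 60 and < 67 → D

D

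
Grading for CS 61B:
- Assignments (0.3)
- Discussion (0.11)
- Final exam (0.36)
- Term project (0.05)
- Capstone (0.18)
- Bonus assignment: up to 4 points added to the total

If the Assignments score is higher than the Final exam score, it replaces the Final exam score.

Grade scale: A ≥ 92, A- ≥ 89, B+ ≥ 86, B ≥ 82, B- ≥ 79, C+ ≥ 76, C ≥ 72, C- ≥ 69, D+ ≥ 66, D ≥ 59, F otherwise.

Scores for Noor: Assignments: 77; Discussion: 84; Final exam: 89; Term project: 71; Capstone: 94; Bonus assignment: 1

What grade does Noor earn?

B

Assignments (77) ≤ Final exam (89), so Final exam stays at 89.
Weighted total:
  Assignments 77 × 0.3 = 23.1
  Discussion 84 × 0.11 = 9.24
  Final exam 89 × 0.36 = 32.04
  Term project 71 × 0.05 = 3.55
  Capstone 94 × 0.18 = 16.92
Sum = 84.85
Bonus assignment: 84.85 + 1 = 85.85
85.85 is ≥ 82 and < 86 → B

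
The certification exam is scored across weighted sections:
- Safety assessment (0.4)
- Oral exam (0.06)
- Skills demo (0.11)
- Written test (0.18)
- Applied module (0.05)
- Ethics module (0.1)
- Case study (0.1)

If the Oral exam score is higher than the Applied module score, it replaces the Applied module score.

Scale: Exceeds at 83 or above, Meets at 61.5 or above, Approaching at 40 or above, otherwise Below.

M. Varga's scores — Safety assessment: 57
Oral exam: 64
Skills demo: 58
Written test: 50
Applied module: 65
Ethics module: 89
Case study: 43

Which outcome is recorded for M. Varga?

Oral exam (64) ≤ Applied module (65), so Applied module stays at 65.
Weighted total:
  Safety assessment 57 × 0.4 = 22.8
  Oral exam 64 × 0.06 = 3.84
  Skills demo 58 × 0.11 = 6.38
  Written test 50 × 0.18 = 9
  Applied module 65 × 0.05 = 3.25
  Ethics module 89 × 0.1 = 8.9
  Case study 43 × 0.1 = 4.3
Sum = 58.47
58.47 is ≥ 40 and < 61.5 → Approaching

Approaching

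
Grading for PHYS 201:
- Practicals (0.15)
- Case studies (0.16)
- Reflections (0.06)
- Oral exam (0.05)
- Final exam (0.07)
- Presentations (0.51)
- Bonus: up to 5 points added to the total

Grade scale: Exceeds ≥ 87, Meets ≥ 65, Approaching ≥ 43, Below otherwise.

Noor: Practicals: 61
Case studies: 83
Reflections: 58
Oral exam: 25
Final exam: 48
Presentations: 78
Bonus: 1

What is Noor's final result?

Weighted total:
  Practicals 61 × 0.15 = 9.15
  Case studies 83 × 0.16 = 13.28
  Reflections 58 × 0.06 = 3.48
  Oral exam 25 × 0.05 = 1.25
  Final exam 48 × 0.07 = 3.36
  Presentations 78 × 0.51 = 39.78
Sum = 70.3
Bonus: 70.3 + 1 = 71.3
71.3 is ≥ 65 and < 87 → Meets

Meets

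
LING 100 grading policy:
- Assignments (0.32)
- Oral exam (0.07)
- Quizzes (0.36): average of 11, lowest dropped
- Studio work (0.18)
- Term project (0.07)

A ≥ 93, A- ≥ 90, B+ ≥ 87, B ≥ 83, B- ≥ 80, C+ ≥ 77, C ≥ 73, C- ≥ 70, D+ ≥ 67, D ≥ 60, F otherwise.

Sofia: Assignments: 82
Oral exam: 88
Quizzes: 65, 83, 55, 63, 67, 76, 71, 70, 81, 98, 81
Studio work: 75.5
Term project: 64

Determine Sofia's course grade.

C+

Quizzes: drop 55 → average of remaining 10 = 755/10 = 75.5
Weighted total:
  Assignments 82 × 0.32 = 26.24
  Oral exam 88 × 0.07 = 6.16
  Quizzes 75.5 × 0.36 = 27.18
  Studio work 75.5 × 0.18 = 13.59
  Term project 64 × 0.07 = 4.48
Sum = 77.65
77.65 is ≥ 77 and < 80 → C+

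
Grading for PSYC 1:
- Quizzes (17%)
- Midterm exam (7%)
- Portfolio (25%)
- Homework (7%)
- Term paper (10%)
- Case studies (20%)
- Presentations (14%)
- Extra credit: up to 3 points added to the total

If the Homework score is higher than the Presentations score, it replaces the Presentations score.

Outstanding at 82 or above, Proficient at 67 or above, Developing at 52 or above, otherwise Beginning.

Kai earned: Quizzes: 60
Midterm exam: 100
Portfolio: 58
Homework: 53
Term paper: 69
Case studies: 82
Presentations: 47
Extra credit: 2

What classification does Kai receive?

Homework (53) > Presentations (47), so Presentations counts as 53.
Weighted total:
  Quizzes 60 × 0.17 = 10.2
  Midterm exam 100 × 0.07 = 7
  Portfolio 58 × 0.25 = 14.5
  Homework 53 × 0.07 = 3.71
  Term paper 69 × 0.1 = 6.9
  Case studies 82 × 0.2 = 16.4
  Presentations 53 × 0.14 = 7.42
Sum = 66.13
Extra credit: 66.13 + 2 = 68.13
68.13 is ≥ 67 and < 82 → Proficient

Proficient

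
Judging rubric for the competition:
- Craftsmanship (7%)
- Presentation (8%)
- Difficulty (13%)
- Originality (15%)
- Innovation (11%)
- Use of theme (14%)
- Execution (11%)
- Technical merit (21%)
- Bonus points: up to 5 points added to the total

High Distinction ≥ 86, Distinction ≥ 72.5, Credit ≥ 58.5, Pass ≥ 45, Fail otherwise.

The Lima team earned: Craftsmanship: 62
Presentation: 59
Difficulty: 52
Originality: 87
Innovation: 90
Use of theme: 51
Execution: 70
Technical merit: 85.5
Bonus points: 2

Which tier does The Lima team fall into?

Distinction

Weighted total:
  Craftsmanship 62 × 0.07 = 4.34
  Presentation 59 × 0.08 = 4.72
  Difficulty 52 × 0.13 = 6.76
  Originality 87 × 0.15 = 13.05
  Innovation 90 × 0.11 = 9.9
  Use of theme 51 × 0.14 = 7.14
  Execution 70 × 0.11 = 7.7
  Technical merit 85.5 × 0.21 = 17.955
Sum = 71.565
Bonus points: 71.565 + 2 = 73.565
73.565 is ≥ 72.5 and < 86 → Distinction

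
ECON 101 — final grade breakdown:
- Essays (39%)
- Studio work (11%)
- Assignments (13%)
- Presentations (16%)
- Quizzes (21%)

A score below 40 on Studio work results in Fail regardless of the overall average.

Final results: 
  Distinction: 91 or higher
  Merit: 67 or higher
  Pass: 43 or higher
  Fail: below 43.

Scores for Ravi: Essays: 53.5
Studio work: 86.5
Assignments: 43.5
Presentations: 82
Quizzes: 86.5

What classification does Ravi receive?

Merit

Studio work score 86.5 ≥ 40: minimum met.
Weighted total:
  Essays 53.5 × 0.39 = 20.865
  Studio work 86.5 × 0.11 = 9.515
  Assignments 43.5 × 0.13 = 5.655
  Presentations 82 × 0.16 = 13.12
  Quizzes 86.5 × 0.21 = 18.165
Sum = 67.32
67.32 is ≥ 67 and < 91 → Merit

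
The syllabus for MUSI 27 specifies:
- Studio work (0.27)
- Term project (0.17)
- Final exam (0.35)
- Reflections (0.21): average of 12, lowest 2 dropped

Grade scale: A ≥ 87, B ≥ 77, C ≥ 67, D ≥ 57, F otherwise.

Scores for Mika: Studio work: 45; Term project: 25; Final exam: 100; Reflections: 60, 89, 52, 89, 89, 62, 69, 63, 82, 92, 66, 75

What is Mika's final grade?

Reflections: drop 52, 60 → average of remaining 10 = 776/10 = 77.6
Weighted total:
  Studio work 45 × 0.27 = 12.15
  Term project 25 × 0.17 = 4.25
  Final exam 100 × 0.35 = 35
  Reflections 77.6 × 0.21 = 16.296
Sum = 67.696
67.696 is ≥ 67 and < 77 → C

C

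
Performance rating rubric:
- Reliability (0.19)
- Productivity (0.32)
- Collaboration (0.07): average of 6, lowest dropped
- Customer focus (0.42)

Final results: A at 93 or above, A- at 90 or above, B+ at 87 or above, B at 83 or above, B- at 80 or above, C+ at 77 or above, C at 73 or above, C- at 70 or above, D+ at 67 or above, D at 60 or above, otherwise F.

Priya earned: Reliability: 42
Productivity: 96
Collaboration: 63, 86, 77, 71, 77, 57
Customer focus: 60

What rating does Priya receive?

D+

Collaboration: drop 57 → average of remaining 5 = 374/5 = 74.8
Weighted total:
  Reliability 42 × 0.19 = 7.98
  Productivity 96 × 0.32 = 30.72
  Collaboration 74.8 × 0.07 = 5.236
  Customer focus 60 × 0.42 = 25.2
Sum = 69.136
69.136 is ≥ 67 and < 70 → D+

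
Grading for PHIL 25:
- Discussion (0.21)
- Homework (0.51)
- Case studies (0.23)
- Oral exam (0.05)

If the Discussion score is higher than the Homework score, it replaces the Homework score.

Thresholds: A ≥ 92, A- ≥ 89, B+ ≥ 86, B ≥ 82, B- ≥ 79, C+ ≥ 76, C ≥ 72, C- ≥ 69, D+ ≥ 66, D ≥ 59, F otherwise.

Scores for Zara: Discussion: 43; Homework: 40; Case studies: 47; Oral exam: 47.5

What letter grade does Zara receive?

Discussion (43) > Homework (40), so Homework counts as 43.
Weighted total:
  Discussion 43 × 0.21 = 9.03
  Homework 43 × 0.51 = 21.93
  Case studies 47 × 0.23 = 10.81
  Oral exam 47.5 × 0.05 = 2.375
Sum = 44.145
44.145 < 59 → F

F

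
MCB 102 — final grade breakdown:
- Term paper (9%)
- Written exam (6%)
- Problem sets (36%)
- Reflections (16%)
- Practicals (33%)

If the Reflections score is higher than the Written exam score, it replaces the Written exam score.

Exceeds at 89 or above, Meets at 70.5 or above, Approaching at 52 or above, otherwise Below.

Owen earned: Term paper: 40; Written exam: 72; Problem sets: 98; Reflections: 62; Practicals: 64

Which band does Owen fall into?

Reflections (62) ≤ Written exam (72), so Written exam stays at 72.
Weighted total:
  Term paper 40 × 0.09 = 3.6
  Written exam 72 × 0.06 = 4.32
  Problem sets 98 × 0.36 = 35.28
  Reflections 62 × 0.16 = 9.92
  Practicals 64 × 0.33 = 21.12
Sum = 74.24
74.24 is ≥ 70.5 and < 89 → Meets

Meets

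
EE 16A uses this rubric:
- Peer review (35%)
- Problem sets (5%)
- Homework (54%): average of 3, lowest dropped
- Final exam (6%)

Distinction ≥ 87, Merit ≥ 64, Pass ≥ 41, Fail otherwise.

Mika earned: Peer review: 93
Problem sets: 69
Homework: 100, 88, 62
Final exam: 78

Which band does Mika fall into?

Distinction

Homework: drop 62 → average of remaining 2 = 188/2 = 94
Weighted total:
  Peer review 93 × 0.35 = 32.55
  Problem sets 69 × 0.05 = 3.45
  Homework 94 × 0.54 = 50.76
  Final exam 78 × 0.06 = 4.68
Sum = 91.44
91.44 ≥ 87 → Distinction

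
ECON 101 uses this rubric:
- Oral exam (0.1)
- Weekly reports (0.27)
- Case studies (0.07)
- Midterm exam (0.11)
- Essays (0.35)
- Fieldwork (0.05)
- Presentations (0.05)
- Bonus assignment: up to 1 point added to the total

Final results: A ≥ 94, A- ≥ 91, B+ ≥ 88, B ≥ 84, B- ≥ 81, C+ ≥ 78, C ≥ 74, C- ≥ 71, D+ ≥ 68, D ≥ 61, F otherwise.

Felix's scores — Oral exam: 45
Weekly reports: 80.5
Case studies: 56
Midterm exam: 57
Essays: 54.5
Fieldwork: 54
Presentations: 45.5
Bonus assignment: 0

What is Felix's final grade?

Weighted total:
  Oral exam 45 × 0.1 = 4.5
  Weekly reports 80.5 × 0.27 = 21.735
  Case studies 56 × 0.07 = 3.92
  Midterm exam 57 × 0.11 = 6.27
  Essays 54.5 × 0.35 = 19.075
  Fieldwork 54 × 0.05 = 2.7
  Presentations 45.5 × 0.05 = 2.275
Sum = 60.475
Bonus assignment: 60.475 + 0 = 60.475
60.475 < 61 → F

F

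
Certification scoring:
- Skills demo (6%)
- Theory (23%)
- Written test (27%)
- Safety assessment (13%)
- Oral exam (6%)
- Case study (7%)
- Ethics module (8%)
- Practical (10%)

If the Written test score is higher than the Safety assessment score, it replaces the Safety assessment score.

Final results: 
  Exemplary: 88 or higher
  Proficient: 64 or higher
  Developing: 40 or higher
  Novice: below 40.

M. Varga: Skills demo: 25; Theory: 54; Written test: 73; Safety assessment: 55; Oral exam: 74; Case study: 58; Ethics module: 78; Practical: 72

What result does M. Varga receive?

Written test (73) > Safety assessment (55), so Safety assessment counts as 73.
Weighted total:
  Skills demo 25 × 0.06 = 1.5
  Theory 54 × 0.23 = 12.42
  Written test 73 × 0.27 = 19.71
  Safety assessment 73 × 0.13 = 9.49
  Oral exam 74 × 0.06 = 4.44
  Case study 58 × 0.07 = 4.06
  Ethics module 78 × 0.08 = 6.24
  Practical 72 × 0.1 = 7.2
Sum = 65.06
65.06 is ≥ 64 and < 88 → Proficient

Proficient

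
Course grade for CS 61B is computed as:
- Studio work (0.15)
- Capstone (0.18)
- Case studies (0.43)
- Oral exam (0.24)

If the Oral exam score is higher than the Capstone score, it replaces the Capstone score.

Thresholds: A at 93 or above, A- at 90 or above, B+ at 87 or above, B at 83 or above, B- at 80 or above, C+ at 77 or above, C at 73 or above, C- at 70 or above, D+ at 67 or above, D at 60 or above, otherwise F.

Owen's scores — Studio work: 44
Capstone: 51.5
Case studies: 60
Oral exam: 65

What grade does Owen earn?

F

Oral exam (65) > Capstone (51.5), so Capstone counts as 65.
Weighted total:
  Studio work 44 × 0.15 = 6.6
  Capstone 65 × 0.18 = 11.7
  Case studies 60 × 0.43 = 25.8
  Oral exam 65 × 0.24 = 15.6
Sum = 59.7
59.7 < 60 → F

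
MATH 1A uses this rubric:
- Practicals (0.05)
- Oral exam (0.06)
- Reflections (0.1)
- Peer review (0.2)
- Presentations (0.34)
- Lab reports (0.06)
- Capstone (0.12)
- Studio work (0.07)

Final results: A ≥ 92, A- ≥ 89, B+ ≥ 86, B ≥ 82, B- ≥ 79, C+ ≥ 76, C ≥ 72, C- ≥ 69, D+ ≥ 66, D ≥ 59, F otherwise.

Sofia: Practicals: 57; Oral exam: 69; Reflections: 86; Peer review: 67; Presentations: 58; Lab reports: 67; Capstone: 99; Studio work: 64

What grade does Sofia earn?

Weighted total:
  Practicals 57 × 0.05 = 2.85
  Oral exam 69 × 0.06 = 4.14
  Reflections 86 × 0.1 = 8.6
  Peer review 67 × 0.2 = 13.4
  Presentations 58 × 0.34 = 19.72
  Lab reports 67 × 0.06 = 4.02
  Capstone 99 × 0.12 = 11.88
  Studio work 64 × 0.07 = 4.48
Sum = 69.09
69.09 is ≥ 69 and < 72 → C-

C-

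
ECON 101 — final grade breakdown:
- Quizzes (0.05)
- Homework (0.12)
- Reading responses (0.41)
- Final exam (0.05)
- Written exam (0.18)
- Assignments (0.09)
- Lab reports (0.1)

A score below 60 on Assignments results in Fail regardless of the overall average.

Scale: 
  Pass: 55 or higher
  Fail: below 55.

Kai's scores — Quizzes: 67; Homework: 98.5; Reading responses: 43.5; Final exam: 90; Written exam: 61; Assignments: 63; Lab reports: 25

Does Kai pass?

Assignments score 63 ≥ 60: minimum met.
Weighted total:
  Quizzes 67 × 0.05 = 3.35
  Homework 98.5 × 0.12 = 11.82
  Reading responses 43.5 × 0.41 = 17.835
  Final exam 90 × 0.05 = 4.5
  Written exam 61 × 0.18 = 10.98
  Assignments 63 × 0.09 = 5.67
  Lab reports 25 × 0.1 = 2.5
Sum = 56.655
56.655 ≥ 55 → Pass

Pass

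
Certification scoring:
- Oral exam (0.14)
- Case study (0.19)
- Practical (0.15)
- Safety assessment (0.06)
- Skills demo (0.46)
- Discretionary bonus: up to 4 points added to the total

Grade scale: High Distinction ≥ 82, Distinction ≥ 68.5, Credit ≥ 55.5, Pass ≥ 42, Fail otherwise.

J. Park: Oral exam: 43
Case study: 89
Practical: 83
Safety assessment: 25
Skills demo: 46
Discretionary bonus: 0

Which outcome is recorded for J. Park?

Weighted total:
  Oral exam 43 × 0.14 = 6.02
  Case study 89 × 0.19 = 16.91
  Practical 83 × 0.15 = 12.45
  Safety assessment 25 × 0.06 = 1.5
  Skills demo 46 × 0.46 = 21.16
Sum = 58.04
Discretionary bonus: 58.04 + 0 = 58.04
58.04 is ≥ 55.5 and < 68.5 → Credit

Credit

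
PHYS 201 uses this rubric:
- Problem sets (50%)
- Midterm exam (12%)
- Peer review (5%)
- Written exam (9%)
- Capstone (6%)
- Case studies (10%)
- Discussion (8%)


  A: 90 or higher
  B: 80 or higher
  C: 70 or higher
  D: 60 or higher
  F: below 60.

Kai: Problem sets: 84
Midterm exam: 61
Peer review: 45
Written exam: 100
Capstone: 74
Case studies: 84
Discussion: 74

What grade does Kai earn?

C

Weighted total:
  Problem sets 84 × 0.5 = 42
  Midterm exam 61 × 0.12 = 7.32
  Peer review 45 × 0.05 = 2.25
  Written exam 100 × 0.09 = 9
  Capstone 74 × 0.06 = 4.44
  Case studies 84 × 0.1 = 8.4
  Discussion 74 × 0.08 = 5.92
Sum = 79.33
79.33 is ≥ 70 and < 80 → C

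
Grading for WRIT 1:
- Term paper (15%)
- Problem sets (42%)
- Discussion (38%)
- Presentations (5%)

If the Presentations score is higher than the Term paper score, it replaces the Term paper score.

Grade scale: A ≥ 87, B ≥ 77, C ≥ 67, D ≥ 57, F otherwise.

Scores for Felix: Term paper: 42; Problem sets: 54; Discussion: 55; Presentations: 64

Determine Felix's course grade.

F

Presentations (64) > Term paper (42), so Term paper counts as 64.
Weighted total:
  Term paper 64 × 0.15 = 9.6
  Problem sets 54 × 0.42 = 22.68
  Discussion 55 × 0.38 = 20.9
  Presentations 64 × 0.05 = 3.2
Sum = 56.38
56.38 < 57 → F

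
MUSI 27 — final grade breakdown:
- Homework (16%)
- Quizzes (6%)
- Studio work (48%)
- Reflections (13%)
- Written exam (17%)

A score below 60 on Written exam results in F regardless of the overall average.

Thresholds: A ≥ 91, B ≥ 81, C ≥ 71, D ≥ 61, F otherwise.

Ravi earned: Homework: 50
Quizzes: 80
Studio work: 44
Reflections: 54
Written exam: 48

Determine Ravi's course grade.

F

Written exam score 48 < 60: minimum not met.
Weighted total:
  Homework 50 × 0.16 = 8
  Quizzes 80 × 0.06 = 4.8
  Studio work 44 × 0.48 = 21.12
  Reflections 54 × 0.13 = 7.02
  Written exam 48 × 0.17 = 8.16
Sum = 49.1
Because the Written exam minimum was not met, the result is F.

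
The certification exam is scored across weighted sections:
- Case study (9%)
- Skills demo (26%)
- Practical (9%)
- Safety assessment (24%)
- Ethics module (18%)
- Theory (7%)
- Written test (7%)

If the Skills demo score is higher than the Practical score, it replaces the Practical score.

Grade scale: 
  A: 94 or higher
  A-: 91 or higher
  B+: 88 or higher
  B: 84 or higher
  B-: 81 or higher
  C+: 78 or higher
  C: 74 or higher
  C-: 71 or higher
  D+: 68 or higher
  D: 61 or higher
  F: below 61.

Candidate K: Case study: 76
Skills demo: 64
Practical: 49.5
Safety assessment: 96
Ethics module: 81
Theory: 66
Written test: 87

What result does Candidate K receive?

Skills demo (64) > Practical (49.5), so Practical counts as 64.
Weighted total:
  Case study 76 × 0.09 = 6.84
  Skills demo 64 × 0.26 = 16.64
  Practical 64 × 0.09 = 5.76
  Safety assessment 96 × 0.24 = 23.04
  Ethics module 81 × 0.18 = 14.58
  Theory 66 × 0.07 = 4.62
  Written test 87 × 0.07 = 6.09
Sum = 77.57
77.57 is ≥ 74 and < 78 → C

C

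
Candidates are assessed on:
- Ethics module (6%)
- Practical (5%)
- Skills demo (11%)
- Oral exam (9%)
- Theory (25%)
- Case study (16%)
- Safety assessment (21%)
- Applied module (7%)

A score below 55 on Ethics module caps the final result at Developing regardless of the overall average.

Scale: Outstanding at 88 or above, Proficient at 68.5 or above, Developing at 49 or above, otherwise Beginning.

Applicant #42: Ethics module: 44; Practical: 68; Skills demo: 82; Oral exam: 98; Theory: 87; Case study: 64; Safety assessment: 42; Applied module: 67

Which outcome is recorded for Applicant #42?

Ethics module score 44 < 55: minimum not met.
Weighted total:
  Ethics module 44 × 0.06 = 2.64
  Practical 68 × 0.05 = 3.4
  Skills demo 82 × 0.11 = 9.02
  Oral exam 98 × 0.09 = 8.82
  Theory 87 × 0.25 = 21.75
  Case study 64 × 0.16 = 10.24
  Safety assessment 42 × 0.21 = 8.82
  Applied module 67 × 0.07 = 4.69
Sum = 69.38
69.38 would be Proficient; cap at Developing applies → Developing.

Developing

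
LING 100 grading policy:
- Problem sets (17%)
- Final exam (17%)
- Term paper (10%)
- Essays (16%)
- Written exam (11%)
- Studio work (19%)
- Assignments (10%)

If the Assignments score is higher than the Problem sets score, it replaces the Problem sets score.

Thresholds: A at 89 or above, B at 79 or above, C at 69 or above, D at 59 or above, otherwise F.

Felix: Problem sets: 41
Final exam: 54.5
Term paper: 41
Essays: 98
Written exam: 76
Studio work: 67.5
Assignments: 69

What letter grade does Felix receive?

Assignments (69) > Problem sets (41), so Problem sets counts as 69.
Weighted total:
  Problem sets 69 × 0.17 = 11.73
  Final exam 54.5 × 0.17 = 9.265
  Term paper 41 × 0.1 = 4.1
  Essays 98 × 0.16 = 15.68
  Written exam 76 × 0.11 = 8.36
  Studio work 67.5 × 0.19 = 12.825
  Assignments 69 × 0.1 = 6.9
Sum = 68.86
68.86 is ≥ 59 and < 69 → D

D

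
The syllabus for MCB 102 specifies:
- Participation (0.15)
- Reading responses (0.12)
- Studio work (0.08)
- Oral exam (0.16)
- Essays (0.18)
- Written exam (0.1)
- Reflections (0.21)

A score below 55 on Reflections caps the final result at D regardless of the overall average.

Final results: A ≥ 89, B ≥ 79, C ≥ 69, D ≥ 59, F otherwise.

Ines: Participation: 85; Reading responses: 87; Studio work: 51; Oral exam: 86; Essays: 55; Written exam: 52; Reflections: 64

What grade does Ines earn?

Reflections score 64 ≥ 55: minimum met.
Weighted total:
  Participation 85 × 0.15 = 12.75
  Reading responses 87 × 0.12 = 10.44
  Studio work 51 × 0.08 = 4.08
  Oral exam 86 × 0.16 = 13.76
  Essays 55 × 0.18 = 9.9
  Written exam 52 × 0.1 = 5.2
  Reflections 64 × 0.21 = 13.44
Sum = 69.57
69.57 is ≥ 69 and < 79 → C

C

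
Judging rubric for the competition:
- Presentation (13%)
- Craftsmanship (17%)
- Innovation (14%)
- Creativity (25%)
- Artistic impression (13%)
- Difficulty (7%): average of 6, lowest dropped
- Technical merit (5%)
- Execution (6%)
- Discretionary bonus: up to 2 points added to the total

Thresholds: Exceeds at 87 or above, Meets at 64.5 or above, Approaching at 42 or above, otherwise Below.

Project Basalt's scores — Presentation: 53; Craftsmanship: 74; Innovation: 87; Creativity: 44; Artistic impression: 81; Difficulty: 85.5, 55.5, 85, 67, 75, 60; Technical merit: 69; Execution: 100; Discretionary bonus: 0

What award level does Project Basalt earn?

Meets

Difficulty: drop 55.5 → average of remaining 5 = 372.5/5 = 74.5
Weighted total:
  Presentation 53 × 0.13 = 6.89
  Craftsmanship 74 × 0.17 = 12.58
  Innovation 87 × 0.14 = 12.18
  Creativity 44 × 0.25 = 11
  Artistic impression 81 × 0.13 = 10.53
  Difficulty 74.5 × 0.07 = 5.215
  Technical merit 69 × 0.05 = 3.45
  Execution 100 × 0.06 = 6
Sum = 67.845
Discretionary bonus: 67.845 + 0 = 67.845
67.845 is ≥ 64.5 and < 87 → Meets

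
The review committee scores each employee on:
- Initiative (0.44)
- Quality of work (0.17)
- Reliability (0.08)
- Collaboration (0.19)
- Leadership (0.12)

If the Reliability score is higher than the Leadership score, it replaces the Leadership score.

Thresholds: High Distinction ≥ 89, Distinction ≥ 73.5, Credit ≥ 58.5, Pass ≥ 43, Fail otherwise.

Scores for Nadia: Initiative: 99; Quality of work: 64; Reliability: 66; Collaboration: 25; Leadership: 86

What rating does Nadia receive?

Distinction

Reliability (66) ≤ Leadership (86), so Leadership stays at 86.
Weighted total:
  Initiative 99 × 0.44 = 43.56
  Quality of work 64 × 0.17 = 10.88
  Reliability 66 × 0.08 = 5.28
  Collaboration 25 × 0.19 = 4.75
  Leadership 86 × 0.12 = 10.32
Sum = 74.79
74.79 is ≥ 73.5 and < 89 → Distinction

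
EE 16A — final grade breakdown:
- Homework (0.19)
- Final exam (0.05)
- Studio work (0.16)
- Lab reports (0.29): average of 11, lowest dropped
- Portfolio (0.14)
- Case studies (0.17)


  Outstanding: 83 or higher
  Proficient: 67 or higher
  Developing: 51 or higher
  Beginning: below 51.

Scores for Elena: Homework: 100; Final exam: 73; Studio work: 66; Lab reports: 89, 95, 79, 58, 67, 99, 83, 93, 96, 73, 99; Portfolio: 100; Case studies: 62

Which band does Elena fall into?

Lab reports: drop 58 → average of remaining 10 = 873/10 = 87.3
Weighted total:
  Homework 100 × 0.19 = 19
  Final exam 73 × 0.05 = 3.65
  Studio work 66 × 0.16 = 10.56
  Lab reports 87.3 × 0.29 = 25.317
  Portfolio 100 × 0.14 = 14
  Case studies 62 × 0.17 = 10.54
Sum = 83.067
83.067 ≥ 83 → Outstanding

Outstanding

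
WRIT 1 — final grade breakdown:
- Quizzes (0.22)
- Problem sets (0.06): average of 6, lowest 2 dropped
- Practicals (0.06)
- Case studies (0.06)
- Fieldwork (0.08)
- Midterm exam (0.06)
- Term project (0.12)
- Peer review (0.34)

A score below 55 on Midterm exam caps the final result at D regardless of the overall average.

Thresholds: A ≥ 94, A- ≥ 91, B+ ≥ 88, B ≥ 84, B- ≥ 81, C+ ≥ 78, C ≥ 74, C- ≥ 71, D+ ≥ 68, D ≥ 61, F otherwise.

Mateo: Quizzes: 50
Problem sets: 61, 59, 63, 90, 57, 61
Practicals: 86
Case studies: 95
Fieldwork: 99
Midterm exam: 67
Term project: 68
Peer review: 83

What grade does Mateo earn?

Problem sets: drop 57, 59 → average of remaining 4 = 275/4 = 68.75
Midterm exam score 67 ≥ 55: minimum met.
Weighted total:
  Quizzes 50 × 0.22 = 11
  Problem sets 68.75 × 0.06 = 4.125
  Practicals 86 × 0.06 = 5.16
  Case studies 95 × 0.06 = 5.7
  Fieldwork 99 × 0.08 = 7.92
  Midterm exam 67 × 0.06 = 4.02
  Term project 68 × 0.12 = 8.16
  Peer review 83 × 0.34 = 28.22
Sum = 74.305
74.305 is ≥ 74 and < 78 → C

C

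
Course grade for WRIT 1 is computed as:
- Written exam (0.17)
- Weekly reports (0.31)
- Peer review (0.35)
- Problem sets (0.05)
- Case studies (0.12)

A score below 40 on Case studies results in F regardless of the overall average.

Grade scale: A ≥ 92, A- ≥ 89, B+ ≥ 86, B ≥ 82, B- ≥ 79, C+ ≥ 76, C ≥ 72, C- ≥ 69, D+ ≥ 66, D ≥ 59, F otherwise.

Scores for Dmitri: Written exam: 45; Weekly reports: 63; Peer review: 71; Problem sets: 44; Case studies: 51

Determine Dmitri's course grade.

Case studies score 51 ≥ 40: minimum met.
Weighted total:
  Written exam 45 × 0.17 = 7.65
  Weekly reports 63 × 0.31 = 19.53
  Peer review 71 × 0.35 = 24.85
  Problem sets 44 × 0.05 = 2.2
  Case studies 51 × 0.12 = 6.12
Sum = 60.35
60.35 is ≥ 59 and < 66 → D

D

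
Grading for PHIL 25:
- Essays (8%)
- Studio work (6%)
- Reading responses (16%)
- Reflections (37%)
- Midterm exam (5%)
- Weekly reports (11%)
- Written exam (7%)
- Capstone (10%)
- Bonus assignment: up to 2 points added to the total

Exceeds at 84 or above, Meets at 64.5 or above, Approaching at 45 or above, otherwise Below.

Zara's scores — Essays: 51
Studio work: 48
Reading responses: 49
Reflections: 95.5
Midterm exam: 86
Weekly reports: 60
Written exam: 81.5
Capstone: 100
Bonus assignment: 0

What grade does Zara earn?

Weighted total:
  Essays 51 × 0.08 = 4.08
  Studio work 48 × 0.06 = 2.88
  Reading responses 49 × 0.16 = 7.84
  Reflections 95.5 × 0.37 = 35.335
  Midterm exam 86 × 0.05 = 4.3
  Weekly reports 60 × 0.11 = 6.6
  Written exam 81.5 × 0.07 = 5.705
  Capstone 100 × 0.1 = 10
Sum = 76.74
Bonus assignment: 76.74 + 0 = 76.74
76.74 is ≥ 64.5 and < 84 → Meets

Meets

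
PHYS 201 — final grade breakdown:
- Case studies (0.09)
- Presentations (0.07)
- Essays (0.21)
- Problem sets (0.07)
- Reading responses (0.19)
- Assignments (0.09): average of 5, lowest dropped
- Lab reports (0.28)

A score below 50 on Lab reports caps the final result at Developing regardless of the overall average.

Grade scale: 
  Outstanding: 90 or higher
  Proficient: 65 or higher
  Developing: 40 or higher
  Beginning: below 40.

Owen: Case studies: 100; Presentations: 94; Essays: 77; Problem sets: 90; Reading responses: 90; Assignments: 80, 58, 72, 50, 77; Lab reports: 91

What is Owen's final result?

Proficient

Assignments: drop 50 → average of remaining 4 = 287/4 = 71.75
Lab reports score 91 ≥ 50: minimum met.
Weighted total:
  Case studies 100 × 0.09 = 9
  Presentations 94 × 0.07 = 6.58
  Essays 77 × 0.21 = 16.17
  Problem sets 90 × 0.07 = 6.3
  Reading responses 90 × 0.19 = 17.1
  Assignments 71.75 × 0.09 = 6.4575
  Lab reports 91 × 0.28 = 25.48
Sum = 87.0875
87.0875 is ≥ 65 and < 90 → Proficient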